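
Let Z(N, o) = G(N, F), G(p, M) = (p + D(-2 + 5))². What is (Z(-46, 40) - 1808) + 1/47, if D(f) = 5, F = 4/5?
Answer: -5968/47 ≈ -126.98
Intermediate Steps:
F = ⅘ (F = 4*(⅕) = ⅘ ≈ 0.80000)
G(p, M) = (5 + p)² (G(p, M) = (p + 5)² = (5 + p)²)
Z(N, o) = (5 + N)²
(Z(-46, 40) - 1808) + 1/47 = ((5 - 46)² - 1808) + 1/47 = ((-41)² - 1808) + 1/47 = (1681 - 1808) + 1/47 = -127 + 1/47 = -5968/47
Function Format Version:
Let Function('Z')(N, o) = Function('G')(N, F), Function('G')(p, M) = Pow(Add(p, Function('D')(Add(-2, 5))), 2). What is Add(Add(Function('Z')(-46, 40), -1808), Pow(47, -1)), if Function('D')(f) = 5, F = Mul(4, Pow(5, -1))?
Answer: Rational(-5968, 47) ≈ -126.98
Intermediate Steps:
F = Rational(4, 5) (F = Mul(4, Rational(1, 5)) = Rational(4, 5) ≈ 0.80000)
Function('G')(p, M) = Pow(Add(5, p), 2) (Function('G')(p, M) = Pow(Add(p, 5), 2) = Pow(Add(5, p), 2))
Function('Z')(N, o) = Pow(Add(5, N), 2)
Add(Add(Function('Z')(-46, 40), -1808), Pow(47, -1)) = Add(Add(Pow(Add(5, -46), 2), -1808), Pow(47, -1)) = Add(Add(Pow(-41, 2), -1808), Rational(1, 47)) = Add(Add(1681, -1808), Rational(1, 47)) = Add(-127, Rational(1, 47)) = Rational(-5968, 47)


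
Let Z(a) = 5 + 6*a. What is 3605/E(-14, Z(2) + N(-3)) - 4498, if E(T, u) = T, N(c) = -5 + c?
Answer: -9511/2 ≈ -4755.5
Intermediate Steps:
3605/E(-14, Z(2) + N(-3)) - 4498 = 3605/(-14) - 4498 = 3605*(-1/14) - 4498 = -515/2 - 4498 = -9511/2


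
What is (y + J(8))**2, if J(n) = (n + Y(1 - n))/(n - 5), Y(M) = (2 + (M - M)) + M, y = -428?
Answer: 182329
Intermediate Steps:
Y(M) = 2 + M (Y(M) = (2 + 0) + M = 2 + M)
J(n) = 3/(-5 + n) (J(n) = (n + (2 + (1 - n)))/(n - 5) = (n + (3 - n))/(-5 + n) = 3/(-5 + n))
(y + J(8))**2 = (-428 + 3/(-5 + 8))**2 = (-428 + 3/3)**2 = (-428 + 3*(1/3))**2 = (-428 + 1)**2 = (-427)**2 = 182329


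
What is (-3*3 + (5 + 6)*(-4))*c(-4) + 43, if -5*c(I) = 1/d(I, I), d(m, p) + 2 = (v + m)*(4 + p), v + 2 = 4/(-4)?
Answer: 377/10 ≈ 37.700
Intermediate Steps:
v = -3 (v = -2 + 4/(-4) = -2 + 4*(-¼) = -2 - 1 = -3)
d(m, p) = -2 + (-3 + m)*(4 + p)
c(I) = -1/(5*(-14 + I + I²)) (c(I) = -1/(5*(-14 - 3*I + 4*I + I*I)) = -1/(5*(-14 - 3*I + 4*I + I²)) = -1/(5*(-14 + I + I²)))
(-3*3 + (5 + 6)*(-4))*c(-4) + 43 = (-3*3 + (5 + 6)*(-4))*(-1/(-70 + 5*(-4) + 5*(-4)²)) + 43 = (-9 + 11*(-4))*(-1/(-70 - 20 + 5*16)) + 43 = (-9 - 44)*(-1/(-70 - 20 + 80)) + 43 = -(-53)/(-10) + 43 = -(-53)*(-1)/10 + 43 = -53*⅒ + 43 = -53/10 + 43 = 377/10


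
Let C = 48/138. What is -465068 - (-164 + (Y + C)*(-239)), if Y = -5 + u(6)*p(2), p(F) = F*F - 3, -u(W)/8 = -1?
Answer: -10674389/23 ≈ -4.6410e+5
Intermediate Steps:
u(W) = 8 (u(W) = -8*(-1) = 8)
C = 8/23 (C = 48*(1/138) = 8/23 ≈ 0.34783)
p(F) = -3 + F² (p(F) = F² - 3 = -3 + F²)
Y = 3 (Y = -5 + 8*(-3 + 2²) = -5 + 8*(-3 + 4) = -5 + 8*1 = -5 + 8 = 3)
-465068 - (-164 + (Y + C)*(-239)) = -465068 - (-164 + (3 + 8/23)*(-239)) = -465068 - (-164 + (77/23)*(-239)) = -465068 - (-164 - 18403/23) = -465068 - 1*(-22175/23) = -465068 + 22175/23 = -10674389/23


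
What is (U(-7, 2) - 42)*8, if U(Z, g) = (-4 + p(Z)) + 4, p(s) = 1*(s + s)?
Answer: -448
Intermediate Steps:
p(s) = 2*s (p(s) = 1*(2*s) = 2*s)
U(Z, g) = 2*Z (U(Z, g) = (-4 + 2*Z) + 4 = 2*Z)
(U(-7, 2) - 42)*8 = (2*(-7) - 42)*8 = (-14 - 42)*8 = -56*8 = -448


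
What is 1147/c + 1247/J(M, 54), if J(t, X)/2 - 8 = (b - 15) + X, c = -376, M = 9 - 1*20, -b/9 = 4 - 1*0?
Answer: 221819/4136 ≈ 53.631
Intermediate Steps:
b = -36 (b = -9*(4 - 1*0) = -9*(4 + 0) = -9*4 = -36)
M = -11 (M = 9 - 20 = -11)
J(t, X) = -86 + 2*X (J(t, X) = 16 + 2*((-36 - 15) + X) = 16 + 2*(-51 + X) = 16 + (-102 + 2*X) = -86 + 2*X)
1147/c + 1247/J(M, 54) = 1147/(-376) + 1247/(-86 + 2*54) = 1147*(-1/376) + 1247/(-86 + 108) = -1147/376 + 1247/22 = 221819/4136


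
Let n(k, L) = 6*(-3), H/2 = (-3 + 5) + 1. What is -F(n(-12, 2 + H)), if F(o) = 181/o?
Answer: 181/18 ≈ 10.056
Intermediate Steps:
H = 6 (H = 2*((-3 + 5) + 1) = 2*(2 + 1) = 2*3 = 6)
n(k, L) = -18
-F(n(-12, 2 + H)) = -181/(-18) = -181*(-1)/18 = -1*(-181/18) = 181/18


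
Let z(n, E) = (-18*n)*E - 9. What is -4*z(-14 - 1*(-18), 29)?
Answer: 8388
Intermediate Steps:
z(n, E) = -9 - 18*E*n (z(n, E) = -18*E*n - 9 = -9 - 18*E*n)
-4*z(-14 - 1*(-18), 29) = -4*(-9 - 18*29*(-14 - 1*(-18))) = -4*(-9 - 18*29*(-14 + 18)) = -4*(-9 - 18*29*4) = -4*(-9 - 2088) = -4*(-2097) = 8388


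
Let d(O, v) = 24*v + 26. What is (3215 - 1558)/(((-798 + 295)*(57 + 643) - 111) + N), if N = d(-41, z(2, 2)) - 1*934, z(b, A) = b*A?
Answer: -1657/353023 ≈ -0.0046937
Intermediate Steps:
z(b, A) = A*b
d(O, v) = 26 + 24*v
N = -812 (N = (26 + 24*(2*2)) - 1*934 = (26 + 24*4) - 934 = (26 + 96) - 934 = 122 - 934 = -812)
(3215 - 1558)/(((-798 + 295)*(57 + 643) - 111) + N) = (3215 - 1558)/(((-798 + 295)*(57 + 643) - 111) - 812) = 1657/((-503*700 - 111) - 812) = 1657/((-352100 - 111) - 812) = 1657/(-352211 - 812) = 1657/(-353023) = 1657*(-1/353023) = -1657/353023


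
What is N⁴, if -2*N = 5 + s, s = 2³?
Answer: 28561/16 ≈ 1785.1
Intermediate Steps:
s = 8
N = -13/2 (N = -(5 + 8)/2 = -½*13 = -13/2 ≈ -6.5000)
N⁴ = (-13/2)⁴ = 28561/16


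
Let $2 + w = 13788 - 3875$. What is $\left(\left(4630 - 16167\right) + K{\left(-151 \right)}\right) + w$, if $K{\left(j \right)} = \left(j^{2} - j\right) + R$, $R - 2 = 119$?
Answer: $21447$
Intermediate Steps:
$R = 121$ ($R = 2 + 119 = 121$)
$w = 9911$ ($w = -2 + \left(13788 - 3875\right) = -2 + 9913 = 9911$)
$K{\left(j \right)} = 121 + j^{2} - j$ ($K{\left(j \right)} = \left(j^{2} - j\right) + 121 = 121 + j^{2} - j$)
$\left(\left(4630 - 16167\right) + K{\left(-151 \right)}\right) + w = \left(\left(4630 - 16167\right) + \left(121 + \left(-151\right)^{2} - -151\right)\right) + 9911 = \left(-11537 + \left(121 + 22801 + 151\right)\right) + 9911 = \left(-11537 + 23073\right) + 9911 = 11536 + 9911 = 21447$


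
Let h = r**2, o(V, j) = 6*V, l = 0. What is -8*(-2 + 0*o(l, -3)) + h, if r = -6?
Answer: 52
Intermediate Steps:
h = 36 (h = (-6)**2 = 36)
-8*(-2 + 0*o(l, -3)) + h = -8*(-2 + 0*(6*0)) + 36 = -8*(-2 + 0*0) + 36 = -8*(-2 + 0) + 36 = -8*(-2) + 36 = 16 + 36 = 52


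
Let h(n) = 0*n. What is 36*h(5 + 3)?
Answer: 0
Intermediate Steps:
h(n) = 0
36*h(5 + 3) = 36*0 = 0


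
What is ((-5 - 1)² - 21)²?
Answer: 225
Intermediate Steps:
((-5 - 1)² - 21)² = ((-6)² - 21)² = (36 - 21)² = 15² = 225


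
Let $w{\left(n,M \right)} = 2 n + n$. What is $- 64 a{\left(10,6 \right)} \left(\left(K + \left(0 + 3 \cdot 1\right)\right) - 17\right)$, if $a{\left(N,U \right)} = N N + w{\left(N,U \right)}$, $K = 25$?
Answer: $-91520$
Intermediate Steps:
$w{\left(n,M \right)} = 3 n$
$a{\left(N,U \right)} = N^{2} + 3 N$ ($a{\left(N,U \right)} = N N + 3 N = N^{2} + 3 N$)
$- 64 a{\left(10,6 \right)} \left(\left(K + \left(0 + 3 \cdot 1\right)\right) - 17\right) = - 64 \cdot 10 \left(3 + 10\right) \left(\left(25 + \left(0 + 3 \cdot 1\right)\right) - 17\right) = - 64 \cdot 10 \cdot 13 \left(\left(25 + \left(0 + 3\right)\right) - 17\right) = \left(-64\right) 130 \left(\left(25 + 3\right) - 17\right) = - 8320 \left(28 - 17\right) = \left(-8320\right) 11 = -91520$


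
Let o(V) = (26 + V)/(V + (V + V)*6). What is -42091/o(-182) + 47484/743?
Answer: -2845613879/4458 ≈ -6.3832e+5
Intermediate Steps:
o(V) = (26 + V)/(13*V) (o(V) = (26 + V)/(V + (2*V)*6) = (26 + V)/(V + 12*V) = (26 + V)/((13*V)) = (26 + V)*(1/(13*V)) = (26 + V)/(13*V))
-42091/o(-182) + 47484/743 = -42091*(-2366/(26 - 182)) + 47484/743 = -42091/((1/13)*(-1/182)*(-156)) + 47484*(1/743) = -42091/6/91 + 47484/743 = -42091*91/6 + 47484/743 = -3830281/6 + 47484/743 = -2845613879/4458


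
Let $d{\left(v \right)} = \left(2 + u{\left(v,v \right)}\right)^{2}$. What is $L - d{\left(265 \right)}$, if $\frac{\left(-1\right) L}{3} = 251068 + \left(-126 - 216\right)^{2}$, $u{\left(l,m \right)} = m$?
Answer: $-1175385$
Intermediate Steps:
$d{\left(v \right)} = \left(2 + v\right)^{2}$
$L = -1104096$ ($L = - 3 \left(251068 + \left(-126 - 216\right)^{2}\right) = - 3 \left(251068 + \left(-342\right)^{2}\right) = - 3 \left(251068 + 116964\right) = \left(-3\right) 368032 = -1104096$)
$L - d{\left(265 \right)} = -1104096 - \left(2 + 265\right)^{2} = -1104096 - 267^{2} = -1104096 - 71289 = -1175385$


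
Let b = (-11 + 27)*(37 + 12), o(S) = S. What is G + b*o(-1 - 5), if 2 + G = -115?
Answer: -4821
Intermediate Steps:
G = -117 (G = -2 - 115 = -117)
b = 784 (b = 16*49 = 784)
G + b*o(-1 - 5) = -117 + 784*(-1 - 5) = -117 + 784*(-6) = -117 - 4704 = -4821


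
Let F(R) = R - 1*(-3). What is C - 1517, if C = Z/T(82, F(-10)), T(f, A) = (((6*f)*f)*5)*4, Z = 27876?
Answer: -102000757/67240 ≈ -1517.0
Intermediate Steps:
F(R) = 3 + R (F(R) = R + 3 = 3 + R)
T(f, A) = 120*f**2 (T(f, A) = ((6*f**2)*5)*4 = (30*f**2)*4 = 120*f**2)
C = 2323/67240 (C = 27876/((120*82**2)) = 27876/((120*6724)) = 27876/806880 = 27876*(1/806880) = 2323/67240 ≈ 0.034548)
C - 1517 = 2323/67240 - 1517 = -102000757/67240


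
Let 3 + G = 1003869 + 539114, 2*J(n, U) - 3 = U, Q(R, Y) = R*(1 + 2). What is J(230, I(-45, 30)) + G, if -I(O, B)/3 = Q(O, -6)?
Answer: 1543184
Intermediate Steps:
Q(R, Y) = 3*R (Q(R, Y) = R*3 = 3*R)
I(O, B) = -9*O
J(n, U) = 3/2 + U/2
G = 1542980 (G = -3 + (1003869 + 539114) = -3 + 1542983 = 1542980)
J(230, I(-45, 30)) + G = (3/2 + (-9*(-45))/2) + 1542980 = (3/2 + (½)*405) + 1542980 = (3/2 + 405/2) + 1542980 = 204 + 1542980 = 1543184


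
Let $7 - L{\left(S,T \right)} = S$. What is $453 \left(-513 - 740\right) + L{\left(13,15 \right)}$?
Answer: $-567615$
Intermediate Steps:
$L{\left(S,T \right)} = 7 - S$
$453 \left(-513 - 740\right) + L{\left(13,15 \right)} = 453 \left(-513 - 740\right) + \left(7 - 13\right) = 453 \left(-1253\right) - 6 = -567609 - 6 = -567615$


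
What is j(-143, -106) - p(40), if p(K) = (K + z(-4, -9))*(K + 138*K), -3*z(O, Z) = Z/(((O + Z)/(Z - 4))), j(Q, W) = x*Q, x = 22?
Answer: -242226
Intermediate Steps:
j(Q, W) = 22*Q
z(O, Z) = -Z*(-4 + Z)/(3*(O + Z)) (z(O, Z) = -Z/(3*((O + Z)/(Z - 4))) = -Z/(3*((O + Z)/(-4 + Z))) = -Z*(-4 + Z)/(O + Z)/3 = -Z*(-4 + Z)/(3*(O + Z)))
p(K) = 139*K*(3 + K) (p(K) = (K + (1/3)*(-9)*(4 - 1*(-9))/(-4 - 9))*(K + 138*K) = (K + (1/3)*(-9)*(4 + 9)/(-13))*(139*K) = (K + (1/3)*(-9)*(-1/13)*13)*(139*K) = (K + 3)*(139*K) = (3 + K)*(139*K) = 139*K*(3 + K))
j(-143, -106) - p(40) = 22*(-143) - 139*40*(3 + 40) = -3146 - 139*40*43 = -3146 - 1*239080 = -3146 - 239080 = -242226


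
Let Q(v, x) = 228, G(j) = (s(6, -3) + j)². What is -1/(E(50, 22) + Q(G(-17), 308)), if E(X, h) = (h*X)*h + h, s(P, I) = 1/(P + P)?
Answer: -1/24450 ≈ -4.0900e-5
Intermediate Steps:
s(P, I) = 1/(2*P)
E(X, h) = h + X*h² (E(X, h) = (X*h)*h + h = X*h² + h = h + X*h²)
G(j) = (1/12 + j)² (G(j) = ((½)/6 + j)² = ((½)*(⅙) + j)² = (1/12 + j)²)
-1/(E(50, 22) + Q(G(-17), 308)) = -1/(22*(1 + 50*22) + 228) = -1/(22*(1 + 1100) + 228) = -1/(22*1101 + 228) = -1/(24222 + 228) = -1/24450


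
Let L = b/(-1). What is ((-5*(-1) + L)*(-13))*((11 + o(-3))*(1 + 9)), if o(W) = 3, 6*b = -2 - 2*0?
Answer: -29120/3 ≈ -9706.7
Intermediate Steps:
b = -1/3 (b = (-2 - 2*0)/6 = (-2 + 0)/6 = (1/6)*(-2) = -1/3 ≈ -0.33333)
L = 1/3 (L = -1/3/(-1) = -1/3*(-1) = 1/3 ≈ 0.33333)
((-5*(-1) + L)*(-13))*((11 + o(-3))*(1 + 9)) = ((-5*(-1) + 1/3)*(-13))*((11 + 3)*(1 + 9)) = ((5 + 1/3)*(-13))*(14*10) = ((16/3)*(-13))*140 = -208/3*140 = -29120/3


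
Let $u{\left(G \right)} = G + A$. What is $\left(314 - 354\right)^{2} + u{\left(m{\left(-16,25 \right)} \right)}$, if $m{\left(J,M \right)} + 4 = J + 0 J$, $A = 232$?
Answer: $1812$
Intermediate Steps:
$m{\left(J,M \right)} = -4 + J$ ($m{\left(J,M \right)} = -4 + \left(J + 0 J\right) = -4 + \left(J + 0\right) = -4 + J$)
$u{\left(G \right)} = 232 + G$ ($u{\left(G \right)} = G + 232 = 232 + G$)
$\left(314 - 354\right)^{2} + u{\left(m{\left(-16,25 \right)} \right)} = \left(314 - 354\right)^{2} + \left(232 - 20\right) = \left(-40\right)^{2} + \left(232 - 20\right) = 1600 + 212 = 1812$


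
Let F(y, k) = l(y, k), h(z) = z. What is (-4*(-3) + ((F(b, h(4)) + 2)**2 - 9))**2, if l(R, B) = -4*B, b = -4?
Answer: 39601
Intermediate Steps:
F(y, k) = -4*k
(-4*(-3) + ((F(b, h(4)) + 2)**2 - 9))**2 = (-4*(-3) + ((-4*4 + 2)**2 - 9))**2 = (-1*(-12) + ((-16 + 2)**2 - 9))**2 = (12 + ((-14)**2 - 9))**2 = (12 + (196 - 9))**2 = (12 + 187)**2 = 199**2 = 39601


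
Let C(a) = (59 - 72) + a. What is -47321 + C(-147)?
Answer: -47481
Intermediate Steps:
C(a) = -13 + a
-47321 + C(-147) = -47321 + (-13 - 147) = -47321 - 160 = -47481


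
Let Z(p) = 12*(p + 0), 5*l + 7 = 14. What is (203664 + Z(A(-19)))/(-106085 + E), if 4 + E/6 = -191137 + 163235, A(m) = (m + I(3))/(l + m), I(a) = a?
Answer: -2240424/3008731 ≈ -0.74464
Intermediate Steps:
l = 7/5 (l = -7/5 + (⅕)*14 = -7/5 + 14/5 = 7/5 ≈ 1.4000)
A(m) = (3 + m)/(7/5 + m) (A(m) = (m + 3)/(7/5 + m) = (3 + m)/(7/5 + m))
Z(p) = 12*p
E = -167436 (E = -24 + 6*(-191137 + 163235) = -24 + 6*(-27902) = -24 - 167412 = -167436)
(203664 + Z(A(-19)))/(-106085 + E) = (203664 + 12*(5*(3 - 19)/(7 + 5*(-19))))/(-106085 - 167436) = (203664 + 12*(5*(-16)/(7 - 95)))/(-273521) = (203664 + 12*(5*(-16)/(-88)))*(-1/273521) = (203664 + 12*(5*(-1/88)*(-16)))*(-1/273521) = (203664 + 12*(10/11))*(-1/273521) = (203664 + 120/11)*(-1/273521) = (2240424/11)*(-1/273521) = -2240424/3008731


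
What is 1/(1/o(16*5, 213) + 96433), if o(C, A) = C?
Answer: 80/7714641 ≈ 1.0370e-5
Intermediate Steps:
1/(1/o(16*5, 213) + 96433) = 1/(1/(16*5) + 96433) = 1/(1/80 + 96433) = 1/(7714641/80) = 80/7714641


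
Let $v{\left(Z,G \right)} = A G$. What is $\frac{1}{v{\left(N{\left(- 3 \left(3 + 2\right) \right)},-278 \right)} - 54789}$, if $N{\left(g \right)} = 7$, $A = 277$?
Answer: $- \frac{1}{131795} \approx -7.5875 \cdot 10^{-6}$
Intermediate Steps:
$v{\left(Z,G \right)} = 277 G$
$\frac{1}{v{\left(N{\left(- 3 \left(3 + 2\right) \right)},-278 \right)} - 54789} = \frac{1}{277 \left(-278\right) - 54789} = \frac{1}{-77006 - 54789} = \frac{1}{-131795} = - \frac{1}{131795}$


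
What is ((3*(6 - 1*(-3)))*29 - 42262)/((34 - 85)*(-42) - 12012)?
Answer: 41479/9870 ≈ 4.2025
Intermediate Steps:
((3*(6 - 1*(-3)))*29 - 42262)/((34 - 85)*(-42) - 12012) = ((3*(6 + 3))*29 - 42262)/(-51*(-42) - 12012) = ((3*9)*29 - 42262)/(2142 - 12012) = (27*29 - 42262)/(-9870) = (783 - 42262)*(-1/9870) = -41479*(-1/9870) = 41479/9870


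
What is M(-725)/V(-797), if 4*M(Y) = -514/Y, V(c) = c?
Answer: -257/1155650 ≈ -0.00022239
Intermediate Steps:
M(Y) = -257/(2*Y) (M(Y) = (-514/Y)/4 = -257/(2*Y))
M(-725)/V(-797) = -257/2/(-725)/(-797) = -257/2*(-1/725)*(-1/797) = (257/1450)*(-1/797) = -257/1155650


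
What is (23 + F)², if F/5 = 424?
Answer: 4592449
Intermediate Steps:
F = 2120 (F = 5*424 = 2120)
(23 + F)² = (23 + 2120)² = 2143² = 4592449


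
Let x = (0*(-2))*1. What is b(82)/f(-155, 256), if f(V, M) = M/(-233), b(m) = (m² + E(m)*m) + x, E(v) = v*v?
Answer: -32508859/64 ≈ -5.0795e+5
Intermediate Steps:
E(v) = v²
x = 0 (x = 0*1 = 0)
b(m) = m² + m³ (b(m) = (m² + m²*m) + 0 = (m² + m³) + 0 = m² + m³)
f(V, M) = -M/233 (f(V, M) = M*(-1/233) = -M/233)
b(82)/f(-155, 256) = (82²*(1 + 82))/((-1/233*256)) = (6724*83)/(-256/233) = 558092*(-233/256) = -32508859/64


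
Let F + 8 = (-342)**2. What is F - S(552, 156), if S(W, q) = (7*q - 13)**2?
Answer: -1047285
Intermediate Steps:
F = 116956 (F = -8 + (-342)**2 = -8 + 116964 = 116956)
S(W, q) = (-13 + 7*q)**2
F - S(552, 156) = 116956 - (-13 + 7*156)**2 = 116956 - (-13 + 1092)**2 = 116956 - 1*1079**2 = 116956 - 1*1164241 = 116956 - 1164241 = -1047285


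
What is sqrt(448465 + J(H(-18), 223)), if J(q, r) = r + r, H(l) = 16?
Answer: 3*sqrt(49879) ≈ 670.01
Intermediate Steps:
J(q, r) = 2*r
sqrt(448465 + J(H(-18), 223)) = sqrt(448465 + 2*223) = sqrt(448465 + 446) = sqrt(448911) = 3*sqrt(49879)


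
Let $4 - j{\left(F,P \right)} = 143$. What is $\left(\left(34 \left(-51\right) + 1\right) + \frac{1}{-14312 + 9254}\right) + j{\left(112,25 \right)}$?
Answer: $- \frac{9468577}{5058} \approx -1872.0$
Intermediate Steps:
$j{\left(F,P \right)} = -139$ ($j{\left(F,P \right)} = 4 - 143 = -139$)
$\left(\left(34 \left(-51\right) + 1\right) + \frac{1}{-14312 + 9254}\right) + j{\left(112,25 \right)} = \left(\left(34 \left(-51\right) + 1\right) + \frac{1}{-14312 + 9254}\right) - 139 = \left(\left(-1734 + 1\right) + \frac{1}{-5058}\right) - 139 = \left(-1733 - \frac{1}{5058}\right) - 139 = - \frac{8765515}{5058} - 139 = - \frac{9468577}{5058}$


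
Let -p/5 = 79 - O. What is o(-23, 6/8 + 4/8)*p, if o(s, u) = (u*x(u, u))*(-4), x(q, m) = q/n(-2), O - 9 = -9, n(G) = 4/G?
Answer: -9875/8 ≈ -1234.4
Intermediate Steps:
O = 0 (O = 9 - 9 = 0)
x(q, m) = -q/2 (x(q, m) = q/((4/(-2))) = q/((4*(-½))) = q/(-2) = q*(-½) = -q/2)
p = -395 (p = -5*(79 - 1*0) = -5*(79 + 0) = -5*79 = -395)
o(s, u) = 2*u² (o(s, u) = (u*(-u/2))*(-4) = -u²/2*(-4) = 2*u²)
o(-23, 6/8 + 4/8)*p = (2*(6/8 + 4/8)²)*(-395) = (2*(6*(⅛) + 4*(⅛))²)*(-395) = (2*(¾ + ½)²)*(-395) = (2*(5/4)²)*(-395) = (2*(25/16))*(-395) = (25/8)*(-395) = -9875/8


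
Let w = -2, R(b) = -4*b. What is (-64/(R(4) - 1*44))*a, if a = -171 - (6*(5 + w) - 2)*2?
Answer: -3248/15 ≈ -216.53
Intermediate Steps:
a = -203 (a = -171 - (6*(5 - 2) - 2)*2 = -171 - (6*3 - 2)*2 = -171 - (18 - 2)*2 = -171 - 16*2 = -171 - 1*32 = -171 - 32 = -203)
(-64/(R(4) - 1*44))*a = -64/(-4*4 - 1*44)*(-203) = -64/(-16 - 44)*(-203) = -64/(-60)*(-203) = -64*(-1/60)*(-203) = (16/15)*(-203) = -3248/15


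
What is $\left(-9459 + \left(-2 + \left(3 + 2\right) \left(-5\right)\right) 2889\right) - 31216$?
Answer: $-118678$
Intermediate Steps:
$\left(-9459 + \left(-2 + \left(3 + 2\right) \left(-5\right)\right) 2889\right) - 31216 = \left(-9459 + \left(-2 + 5 \left(-5\right)\right) 2889\right) - 31216 = \left(-9459 + \left(-2 - 25\right) 2889\right) - 31216 = \left(-9459 - 78003\right) - 31216 = -87462 - 31216 = -118678$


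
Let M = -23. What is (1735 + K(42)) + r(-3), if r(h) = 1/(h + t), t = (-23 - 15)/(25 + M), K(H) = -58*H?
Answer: -15423/22 ≈ -701.04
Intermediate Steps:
t = -19 (t = (-23 - 15)/(25 - 23) = -38/2 = -38*½ = -19)
r(h) = 1/(-19 + h) (r(h) = 1/(h - 19) = 1/(-19 + h))
(1735 + K(42)) + r(-3) = (1735 - 58*42) + 1/(-19 - 3) = (1735 - 2436) + 1/(-22) = -701 - 1/22 = -15423/22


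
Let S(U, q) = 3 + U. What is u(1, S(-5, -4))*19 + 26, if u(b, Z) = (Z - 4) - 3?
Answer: -145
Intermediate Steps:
u(b, Z) = -7 + Z (u(b, Z) = (-4 + Z) - 3 = -7 + Z)
u(1, S(-5, -4))*19 + 26 = (-7 + (3 - 5))*19 + 26 = (-7 - 2)*19 + 26 = -9*19 + 26 = -171 + 26 = -145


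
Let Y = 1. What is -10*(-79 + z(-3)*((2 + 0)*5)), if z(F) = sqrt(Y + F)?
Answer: 790 - 100*I*sqrt(2) ≈ 790.0 - 141.42*I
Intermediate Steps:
z(F) = sqrt(1 + F)
-10*(-79 + z(-3)*((2 + 0)*5)) = -10*(-79 + sqrt(1 - 3)*((2 + 0)*5)) = -10*(-79 + sqrt(-2)*(2*5)) = -10*(-79 + (I*sqrt(2))*10) = -10*(-79 + 10*I*sqrt(2)) = 790 - 100*I*sqrt(2)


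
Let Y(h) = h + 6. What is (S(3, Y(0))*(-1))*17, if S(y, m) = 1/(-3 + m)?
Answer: -17/3 ≈ -5.6667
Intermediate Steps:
Y(h) = 6 + h
(S(3, Y(0))*(-1))*17 = (-1/(-3 + (6 + 0)))*17 = (-1/(-3 + 6))*17 = (-1/3)*17 = ((1/3)*(-1))*17 = -1/3*17 = -17/3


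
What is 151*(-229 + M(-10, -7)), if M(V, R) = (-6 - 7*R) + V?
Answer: -29596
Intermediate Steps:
M(V, R) = -6 + V - 7*R
151*(-229 + M(-10, -7)) = 151*(-229 + (-6 - 10 - 7*(-7))) = 151*(-229 + (-6 - 10 + 49)) = 151*(-229 + 33) = 151*(-196) = -29596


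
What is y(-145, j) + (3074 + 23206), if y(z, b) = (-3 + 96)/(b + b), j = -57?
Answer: 998609/38 ≈ 26279.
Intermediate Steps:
y(z, b) = 93/(2*b) (y(z, b) = 93/((2*b)) = 93*(1/(2*b)) = 93/(2*b))
y(-145, j) + (3074 + 23206) = (93/2)/(-57) + (3074 + 23206) = (93/2)*(-1/57) + 26280 = -31/38 + 26280 = 998609/38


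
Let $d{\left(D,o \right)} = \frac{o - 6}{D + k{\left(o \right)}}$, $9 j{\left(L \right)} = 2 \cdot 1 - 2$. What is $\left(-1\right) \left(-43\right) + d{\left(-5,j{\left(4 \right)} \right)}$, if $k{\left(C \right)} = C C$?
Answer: $\frac{221}{5} \approx 44.2$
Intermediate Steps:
$j{\left(L \right)} = 0$ ($j{\left(L \right)} = \frac{2 \cdot 1 - 2}{9} = \frac{2 - 2}{9} = \frac{1}{9} \cdot 0 = 0$)
$k{\left(C \right)} = C^{2}$
$d{\left(D,o \right)} = \frac{-6 + o}{D + o^{2}}$ ($d{\left(D,o \right)} = \frac{o - 6}{D + o^{2}} = \frac{-6 + o}{D + o^{2}}$)
$\left(-1\right) \left(-43\right) + d{\left(-5,j{\left(4 \right)} \right)} = \left(-1\right) \left(-43\right) + \frac{-6 + 0}{-5 + 0^{2}} = 43 + \frac{1}{-5 + 0} \left(-6\right) = 43 + \frac{1}{-5} \left(-6\right) = 43 - - \frac{6}{5} = 43 + \frac{6}{5} = \frac{221}{5}$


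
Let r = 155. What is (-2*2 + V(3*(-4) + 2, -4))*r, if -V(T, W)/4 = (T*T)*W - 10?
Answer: 253580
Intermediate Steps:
V(T, W) = 40 - 4*W*T² (V(T, W) = -4*((T*T)*W - 10) = -4*(T²*W - 10) = -4*(W*T² - 10) = -4*(-10 + W*T²) = 40 - 4*W*T²)
(-2*2 + V(3*(-4) + 2, -4))*r = (-2*2 + (40 - 4*(-4)*(3*(-4) + 2)²))*155 = (-4 + (40 - 4*(-4)*(-12 + 2)²))*155 = (-4 + (40 - 4*(-4)*(-10)²))*155 = (-4 + (40 - 4*(-4)*100))*155 = (-4 + (40 + 1600))*155 = (-4 + 1640)*155 = 1636*155 = 253580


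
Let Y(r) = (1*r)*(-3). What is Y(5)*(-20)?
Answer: 300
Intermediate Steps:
Y(r) = -3*r (Y(r) = r*(-3) = -3*r)
Y(5)*(-20) = -3*5*(-20) = -15*(-20) = 300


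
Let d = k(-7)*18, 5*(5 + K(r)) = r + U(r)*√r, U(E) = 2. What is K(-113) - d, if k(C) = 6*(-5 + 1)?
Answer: 2022/5 + 2*I*√113/5 ≈ 404.4 + 4.2521*I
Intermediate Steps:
k(C) = -24 (k(C) = 6*(-4) = -24)
K(r) = -5 + r/5 + 2*√r/5 (K(r) = -5 + (r + 2*√r)/5 = -5 + (r/5 + 2*√r/5) = -5 + r/5 + 2*√r/5)
d = -432 (d = -24*18 = -432)
K(-113) - d = (-5 + (⅕)*(-113) + 2*√(-113)/5) - 1*(-432) = (-5 - 113/5 + 2*(I*√113)/5) + 432 = (-5 - 113/5 + 2*I*√113/5) + 432 = (-138/5 + 2*I*√113/5) + 432 = 2022/5 + 2*I*√113/5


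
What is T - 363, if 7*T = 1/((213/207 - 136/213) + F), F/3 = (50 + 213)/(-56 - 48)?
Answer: -9316727715/25664513 ≈ -363.02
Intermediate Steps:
F = -789/104 (F = 3*((50 + 213)/(-56 - 48)) = 3*(263/(-104)) = 3*(263*(-1/104)) = 3*(-263/104) = -789/104 ≈ -7.5865)
T = -509496/25664513 (T = 1/(7*((213/207 - 136/213) - 789/104)) = 1/(7*((213*(1/207) - 136*1/213) - 789/104)) = 1/(7*((71/69 - 136/213) - 789/104)) = 1/(7*(1913/4899 - 789/104)) = 1/(7*(-3666359/509496)) = (1/7)*(-509496/3666359) = -509496/25664513 ≈ -0.019852)
T - 363 = -509496/25664513 - 363 = -9316727715/25664513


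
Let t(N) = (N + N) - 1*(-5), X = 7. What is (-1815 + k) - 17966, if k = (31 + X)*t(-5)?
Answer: -19971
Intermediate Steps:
t(N) = 5 + 2*N (t(N) = 2*N + 5 = 5 + 2*N)
k = -190 (k = (31 + 7)*(5 + 2*(-5)) = 38*(5 - 10) = 38*(-5) = -190)
(-1815 + k) - 17966 = (-1815 - 190) - 17966 = -2005 - 17966 = -19971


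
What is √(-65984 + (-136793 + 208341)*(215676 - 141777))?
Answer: 2*√1321814917 ≈ 72714.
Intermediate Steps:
√(-65984 + (-136793 + 208341)*(215676 - 141777)) = √(-65984 + 71548*73899) = √(-65984 + 5287325652) = √5287259668 = 2*√1321814917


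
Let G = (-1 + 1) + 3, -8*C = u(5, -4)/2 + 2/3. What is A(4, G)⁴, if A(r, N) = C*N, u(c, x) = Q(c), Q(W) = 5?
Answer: 130321/65536 ≈ 1.9885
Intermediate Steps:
u(c, x) = 5
C = -19/48 (C = -(5/2 + 2/3)/8 = -(5*(½) + 2*(⅓))/8 = -(5/2 + ⅔)/8 = -⅛*19/6 = -19/48 ≈ -0.39583)
G = 3 (G = 0 + 3 = 3)
A(r, N) = -19*N/48
A(4, G)⁴ = (-19/48*3)⁴ = (-19/16)⁴ = 130321/65536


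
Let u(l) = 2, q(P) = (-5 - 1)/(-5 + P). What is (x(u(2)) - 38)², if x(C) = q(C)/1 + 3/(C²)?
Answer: 19881/16 ≈ 1242.6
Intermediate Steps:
q(P) = -6/(-5 + P)
x(C) = -6/(-5 + C) + 3/C² (x(C) = -6/(-5 + C)/1 + 3/(C²) = -6/(-5 + C)*1 + 3/C² = -6/(-5 + C) + 3/C²)
(x(u(2)) - 38)² = ((-6/(-5 + 2) + 3/2²) - 38)² = ((-6/(-3) + 3*(¼)) - 38)² = ((-6*(-⅓) + ¾) - 38)² = ((2 + ¾) - 38)² = (11/4 - 38)² = (-141/4)² = 19881/16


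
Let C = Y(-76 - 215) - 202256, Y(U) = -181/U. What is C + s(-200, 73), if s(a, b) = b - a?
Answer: -58776872/291 ≈ -2.0198e+5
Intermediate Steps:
C = -58856315/291 (C = -181/(-76 - 215) - 202256 = -181/(-291) - 202256 = -181*(-1/291) - 202256 = 181/291 - 202256 = -58856315/291 ≈ -2.0226e+5)
C + s(-200, 73) = -58856315/291 + (73 - 1*(-200)) = -58856315/291 + (73 + 200) = -58856315/291 + 273 = -58776872/291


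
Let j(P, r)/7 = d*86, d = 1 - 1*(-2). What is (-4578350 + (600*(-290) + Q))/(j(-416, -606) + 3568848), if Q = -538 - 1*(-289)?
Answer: -4752599/3570654 ≈ -1.3310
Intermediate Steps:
d = 3 (d = 1 + 2 = 3)
j(P, r) = 1806 (j(P, r) = 7*(3*86) = 7*258 = 1806)
Q = -249 (Q = -538 + 289 = -249)
(-4578350 + (600*(-290) + Q))/(j(-416, -606) + 3568848) = (-4578350 + (600*(-290) - 249))/(1806 + 3568848) = (-4578350 + (-174000 - 249))/3570654 = (-4578350 - 174249)*(1/3570654) = -4752599*1/3570654 = -4752599/3570654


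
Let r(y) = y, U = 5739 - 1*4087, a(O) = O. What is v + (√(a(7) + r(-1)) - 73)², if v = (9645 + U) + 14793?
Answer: 31425 - 146*√6 ≈ 31067.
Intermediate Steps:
U = 1652 (U = 5739 - 4087 = 1652)
v = 26090 (v = (9645 + 1652) + 14793 = 11297 + 14793 = 26090)
v + (√(a(7) + r(-1)) - 73)² = 26090 + (√(7 - 1) - 73)² = 26090 + (√6 - 73)² = 26090 + (-73 + √6)²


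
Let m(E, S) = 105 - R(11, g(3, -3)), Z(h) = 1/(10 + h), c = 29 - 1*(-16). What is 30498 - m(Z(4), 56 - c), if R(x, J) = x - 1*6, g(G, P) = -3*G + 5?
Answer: 30398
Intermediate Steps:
c = 45 (c = 29 + 16 = 45)
g(G, P) = 5 - 3*G
R(x, J) = -6 + x (R(x, J) = x - 6 = -6 + x)
m(E, S) = 100 (m(E, S) = 105 - (-6 + 11) = 105 - 1*5 = 105 - 5 = 100)
30498 - m(Z(4), 56 - c) = 30498 - 1*100 = 30498 - 100 = 30398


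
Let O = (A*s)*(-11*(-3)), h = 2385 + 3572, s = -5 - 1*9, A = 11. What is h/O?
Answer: -851/726 ≈ -1.1722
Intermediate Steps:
s = -14 (s = -5 - 9 = -14)
h = 5957
O = -5082 (O = (11*(-14))*(-11*(-3)) = -154*33 = -5082)
h/O = 5957/(-5082) = 5957*(-1/5082) = -851/726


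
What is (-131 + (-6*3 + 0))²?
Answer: 22201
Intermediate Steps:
(-131 + (-6*3 + 0))² = (-131 + (-18 + 0))² = (-131 - 18)² = (-149)² = 22201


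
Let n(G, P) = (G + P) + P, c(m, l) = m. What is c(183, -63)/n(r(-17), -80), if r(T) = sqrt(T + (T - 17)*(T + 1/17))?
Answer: -9760/8347 - 61*sqrt(559)/8347 ≈ -1.3421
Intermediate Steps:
r(T) = sqrt(T + (-17 + T)*(1/17 + T)) (r(T) = sqrt(T + (-17 + T)*(T + 1/17)) = sqrt(T + (-17 + T)*(1/17 + T)))
n(G, P) = G + 2*P
c(183, -63)/n(r(-17), -80) = 183/(sqrt(-289 - 4607*(-17) + 289*(-17)**2)/17 + 2*(-80)) = 183/(sqrt(-289 + 78319 + 289*289)/17 - 160) = 183/(sqrt(-289 + 78319 + 83521)/17 - 160) = 183/(sqrt(161551)/17 - 160) = 183/((17*sqrt(559))/17 - 160) = 183/(sqrt(559) - 160) = 183/(-160 + sqrt(559))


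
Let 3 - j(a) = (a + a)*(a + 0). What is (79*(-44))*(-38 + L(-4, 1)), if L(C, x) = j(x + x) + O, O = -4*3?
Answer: 191180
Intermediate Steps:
O = -12 (O = -1*12 = -12)
j(a) = 3 - 2*a² (j(a) = 3 - (a + a)*(a + 0) = 3 - 2*a*a = 3 - 2*a²)
L(C, x) = -9 - 8*x² (L(C, x) = (3 - 2*(x + x)²) - 12 = (3 - 2*4*x²) - 12 = (3 - 8*x²) - 12 = -9 - 8*x²)
(79*(-44))*(-38 + L(-4, 1)) = (79*(-44))*(-38 + (-9 - 8*1²)) = -3476*(-38 + (-9 - 8*1)) = -3476*(-38 + (-9 - 8)) = -3476*(-38 - 17) = -3476*(-55) = 191180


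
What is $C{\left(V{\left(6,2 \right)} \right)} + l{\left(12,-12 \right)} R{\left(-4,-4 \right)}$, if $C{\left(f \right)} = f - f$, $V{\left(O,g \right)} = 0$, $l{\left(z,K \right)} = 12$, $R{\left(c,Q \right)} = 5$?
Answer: $60$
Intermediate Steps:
$C{\left(f \right)} = 0$
$C{\left(V{\left(6,2 \right)} \right)} + l{\left(12,-12 \right)} R{\left(-4,-4 \right)} = 0 + 12 \cdot 5 = 0 + 60 = 60$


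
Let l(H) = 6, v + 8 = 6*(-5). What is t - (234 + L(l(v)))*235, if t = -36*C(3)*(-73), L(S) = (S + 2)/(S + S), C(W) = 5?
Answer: -126020/3 ≈ -42007.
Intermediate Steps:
v = -38 (v = -8 + 6*(-5) = -8 - 30 = -38)
L(S) = (2 + S)/(2*S) (L(S) = (2 + S)/((2*S)) = (2 + S)*(1/(2*S)) = (2 + S)/(2*S))
t = 13140 (t = -36*5*(-73) = -180*(-73) = 13140)
t - (234 + L(l(v)))*235 = 13140 - (234 + (1/2)*(2 + 6)/6)*235 = 13140 - (234 + (1/2)*(1/6)*8)*235 = 13140 - (234 + 2/3)*235 = 13140 - 704*235/3 = 13140 - 1*165440/3 = 13140 - 165440/3 = -126020/3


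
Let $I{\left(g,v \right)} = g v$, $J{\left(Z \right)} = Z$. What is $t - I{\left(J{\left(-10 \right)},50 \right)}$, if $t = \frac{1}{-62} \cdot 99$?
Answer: $\frac{30901}{62} \approx 498.4$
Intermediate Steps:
$t = - \frac{99}{62}$ ($t = \left(- \frac{1}{62}\right) 99 = - \frac{99}{62} \approx -1.5968$)
$t - I{\left(J{\left(-10 \right)},50 \right)} = - \frac{99}{62} - \left(-10\right) 50 = - \frac{99}{62} - -500 = - \frac{99}{62} + 500 = \frac{30901}{62}$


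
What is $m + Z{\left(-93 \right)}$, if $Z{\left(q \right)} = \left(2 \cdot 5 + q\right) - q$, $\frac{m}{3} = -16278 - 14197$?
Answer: $-91415$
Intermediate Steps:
$m = -91425$ ($m = 3 \left(-16278 - 14197\right) = 3 \left(-30475\right) = -91425$)
$Z{\left(q \right)} = 10$ ($Z{\left(q \right)} = \left(10 + q\right) - q = 10$)
$m + Z{\left(-93 \right)} = -91425 + 10 = -91415$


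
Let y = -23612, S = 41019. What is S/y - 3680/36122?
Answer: -784290239/426456332 ≈ -1.8391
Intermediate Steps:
S/y - 3680/36122 = 41019/(-23612) - 3680/36122 = 41019*(-1/23612) - 3680*1/36122 = -41019/23612 - 1840/18061 = -784290239/426456332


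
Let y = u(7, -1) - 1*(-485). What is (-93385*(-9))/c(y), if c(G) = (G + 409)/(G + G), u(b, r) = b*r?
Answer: 803484540/887 ≈ 9.0585e+5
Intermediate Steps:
y = 478 (y = 7*(-1) - 1*(-485) = -7 + 485 = 478)
c(G) = (409 + G)/(2*G) (c(G) = (409 + G)/((2*G)) = (409 + G)*(1/(2*G)) = (409 + G)/(2*G))
(-93385*(-9))/c(y) = (-93385*(-9))/(((1/2)*(409 + 478)/478)) = 840465/(((1/2)*(1/478)*887)) = 840465/(887/956) = 840465*(956/887) = 803484540/887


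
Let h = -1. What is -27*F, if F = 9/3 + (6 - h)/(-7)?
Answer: -54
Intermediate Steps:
F = 2 (F = 9/3 + (6 - 1*(-1))/(-7) = 9*(⅓) + (6 + 1)*(-⅐) = 3 + 7*(-⅐) = 3 - 1 = 2)
-27*F = -27*2 = -54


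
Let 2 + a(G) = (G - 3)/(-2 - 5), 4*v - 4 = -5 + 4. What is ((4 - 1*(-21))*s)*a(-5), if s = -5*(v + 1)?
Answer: 375/2 ≈ 187.50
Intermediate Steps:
v = ¾ (v = 1 + (-5 + 4)/4 = 1 + (¼)*(-1) = 1 - ¼ = ¾ ≈ 0.75000)
a(G) = -11/7 - G/7 (a(G) = -2 + (G - 3)/(-2 - 5) = -2 + (-3 + G)/(-7) = -2 + (-3 + G)*(-⅐) = -2 + (3/7 - G/7) = -11/7 - G/7)
s = -35/4 (s = -5*(¾ + 1) = -5*7/4 = -35/4 ≈ -8.7500)
((4 - 1*(-21))*s)*a(-5) = ((4 - 1*(-21))*(-35/4))*(-11/7 - ⅐*(-5)) = ((4 + 21)*(-35/4))*(-11/7 + 5/7) = (25*(-35/4))*(-6/7) = -875/4*(-6/7) = 375/2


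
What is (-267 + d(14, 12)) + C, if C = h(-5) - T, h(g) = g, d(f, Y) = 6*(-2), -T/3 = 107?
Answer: 37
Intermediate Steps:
T = -321 (T = -3*107 = -321)
d(f, Y) = -12
C = 316 (C = -5 - 1*(-321) = -5 + 321 = 316)
(-267 + d(14, 12)) + C = (-267 - 12) + 316 = -279 + 316 = 37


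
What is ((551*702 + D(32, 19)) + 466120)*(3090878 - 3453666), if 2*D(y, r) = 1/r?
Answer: -5879167645578/19 ≈ -3.0943e+11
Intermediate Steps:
D(y, r) = 1/(2*r)
((551*702 + D(32, 19)) + 466120)*(3090878 - 3453666) = ((551*702 + (½)/19) + 466120)*(3090878 - 3453666) = ((386802 + (½)*(1/19)) + 466120)*(-362788) = ((386802 + 1/38) + 466120)*(-362788) = (14698477/38 + 466120)*(-362788) = (32411037/38)*(-362788) = -5879167645578/19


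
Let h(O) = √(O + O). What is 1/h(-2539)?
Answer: -I*√5078/5078 ≈ -0.014033*I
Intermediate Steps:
h(O) = √2*√O (h(O) = √(2*O) = √2*√O)
1/h(-2539) = 1/(√2*√(-2539)) = 1/(√2*(I*√2539)) = 1/(I*√5078) = -I*√5078/5078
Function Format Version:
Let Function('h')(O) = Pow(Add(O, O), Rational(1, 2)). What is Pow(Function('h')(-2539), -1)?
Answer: Mul(Rational(-1, 5078), I, Pow(5078, Rational(1, 2))) ≈ Mul(-0.014033, I)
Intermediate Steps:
Function('h')(O) = Mul(Pow(2, Rational(1, 2)), Pow(O, Rational(1, 2))) (Function('h')(O) = Pow(Mul(2, O), Rational(1, 2)) = Mul(Pow(2, Rational(1, 2)), Pow(O, Rational(1, 2))))
Pow(Function('h')(-2539), -1) = Pow(Mul(Pow(2, Rational(1, 2)), Pow(-2539, Rational(1, 2))), -1) = Pow(Mul(Pow(2, Rational(1, 2)), Mul(I, Pow(2539, Rational(1, 2)))), -1) = Pow(Mul(I, Pow(5078, Rational(1, 2))), -1) = Mul(Rational(-1, 5078), I, Pow(5078, Rational(1, 2)))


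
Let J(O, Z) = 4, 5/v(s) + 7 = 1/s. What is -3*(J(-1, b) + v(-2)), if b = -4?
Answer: -10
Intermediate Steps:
v(s) = 5/(-7 + 1/s)
-3*(J(-1, b) + v(-2)) = -3*(4 - 5*(-2)/(-1 + 7*(-2))) = -3*(4 - 5*(-2)/(-1 - 14)) = -3*(4 - 5*(-2)/(-15)) = -3*(4 - 5*(-2)*(-1/15)) = -3*(4 - 2/3) = -3*10/3 = -10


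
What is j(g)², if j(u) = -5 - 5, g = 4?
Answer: 100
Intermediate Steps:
j(u) = -10
j(g)² = (-10)² = 100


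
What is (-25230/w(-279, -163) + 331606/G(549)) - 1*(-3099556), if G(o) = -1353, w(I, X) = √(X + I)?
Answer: 381215242/123 + 12615*I*√442/221 ≈ 3.0993e+6 + 1200.1*I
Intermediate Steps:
w(I, X) = √(I + X)
(-25230/w(-279, -163) + 331606/G(549)) - 1*(-3099556) = (-25230/√(-279 - 163) + 331606/(-1353)) - 1*(-3099556) = (-25230*(-I*√442/442) + 331606*(-1/1353)) + 3099556 = (-25230*(-I*√442/442) - 30146/123) + 3099556 = (-(-12615)*I*√442/221 - 30146/123) + 3099556 = (12615*I*√442/221 - 30146/123) + 3099556 = (-30146/123 + 12615*I*√442/221) + 3099556 = 381215242/123 + 12615*I*√442/221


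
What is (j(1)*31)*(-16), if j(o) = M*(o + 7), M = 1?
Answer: -3968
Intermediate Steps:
j(o) = 7 + o (j(o) = 1*(o + 7) = 1*(7 + o) = 7 + o)
(j(1)*31)*(-16) = ((7 + 1)*31)*(-16) = (8*31)*(-16) = 248*(-16) = -3968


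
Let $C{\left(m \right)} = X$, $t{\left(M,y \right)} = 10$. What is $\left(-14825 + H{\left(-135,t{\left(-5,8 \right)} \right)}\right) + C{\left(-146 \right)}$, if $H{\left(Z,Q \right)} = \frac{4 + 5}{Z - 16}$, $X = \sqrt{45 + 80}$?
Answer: $- \frac{2238584}{151} + 5 \sqrt{5} \approx -14814.0$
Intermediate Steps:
$X = 5 \sqrt{5}$ ($X = \sqrt{125} = 5 \sqrt{5} \approx 11.18$)
$C{\left(m \right)} = 5 \sqrt{5}$
$H{\left(Z,Q \right)} = \frac{9}{-16 + Z}$
$\left(-14825 + H{\left(-135,t{\left(-5,8 \right)} \right)}\right) + C{\left(-146 \right)} = \left(-14825 + \frac{9}{-16 - 135}\right) + 5 \sqrt{5} = \left(-14825 + \frac{9}{-151}\right) + 5 \sqrt{5} = \left(-14825 + 9 \left(- \frac{1}{151}\right)\right) + 5 \sqrt{5} = \left(-14825 - \frac{9}{151}\right) + 5 \sqrt{5} = - \frac{2238584}{151} + 5 \sqrt{5}$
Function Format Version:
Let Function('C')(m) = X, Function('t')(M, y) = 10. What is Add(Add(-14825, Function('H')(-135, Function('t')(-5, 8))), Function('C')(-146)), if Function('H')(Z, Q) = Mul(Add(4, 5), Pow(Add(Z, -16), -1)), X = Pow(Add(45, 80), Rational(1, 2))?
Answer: Add(Rational(-2238584, 151), Mul(5, Pow(5, Rational(1, 2)))) ≈ -14814.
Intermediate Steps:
X = Mul(5, Pow(5, Rational(1, 2))) (X = Pow(125, Rational(1, 2)) = Mul(5, Pow(5, Rational(1, 2))) ≈ 11.180)
Function('C')(m) = Mul(5, Pow(5, Rational(1, 2)))
Function('H')(Z, Q) = Mul(9, Pow(Add(-16, Z), -1))
Add(Add(-14825, Function('H')(-135, Function('t')(-5, 8))), Function('C')(-146)) = Add(Add(-14825, Mul(9, Pow(Add(-16, -135), -1))), Mul(5, Pow(5, Rational(1, 2)))) = Add(Add(-14825, Mul(9, Pow(-151, -1))), Mul(5, Pow(5, Rational(1, 2)))) = Add(Add(-14825, Mul(9, Rational(-1, 151))), Mul(5, Pow(5, Rational(1, 2)))) = Add(Add(-14825, Rational(-9, 151)), Mul(5, Pow(5, Rational(1, 2)))) = Add(Rational(-2238584, 151), Mul(5, Pow(5, Rational(1, 2))))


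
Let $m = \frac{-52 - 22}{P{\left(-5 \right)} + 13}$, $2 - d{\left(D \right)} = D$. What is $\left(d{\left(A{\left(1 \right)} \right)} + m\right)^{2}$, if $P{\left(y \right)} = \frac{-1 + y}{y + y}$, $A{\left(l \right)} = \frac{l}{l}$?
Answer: $\frac{22801}{1156} \approx 19.724$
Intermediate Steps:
$A{\left(l \right)} = 1$
$d{\left(D \right)} = 2 - D$
$P{\left(y \right)} = \frac{-1 + y}{2 y}$
$m = - \frac{185}{34}$ ($m = \frac{-52 - 22}{\frac{-1 - 5}{2 \left(-5\right)} + 13} = - \frac{74}{\frac{1}{2} \left(- \frac{1}{5}\right) \left(-6\right) + 13} = - \frac{74}{\frac{3}{5} + 13} = - \frac{74}{\frac{68}{5}} = \left(-74\right) \frac{5}{68} = - \frac{185}{34} \approx -5.4412$)
$\left(d{\left(A{\left(1 \right)} \right)} + m\right)^{2} = \left(\left(2 - 1\right) - \frac{185}{34}\right)^{2} = \left(1 - \frac{185}{34}\right)^{2} = \left(- \frac{151}{34}\right)^{2} = \frac{22801}{1156}$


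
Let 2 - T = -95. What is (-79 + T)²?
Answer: 324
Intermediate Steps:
T = 97 (T = 2 - 1*(-95) = 2 + 95 = 97)
(-79 + T)² = (-79 + 97)² = 18² = 324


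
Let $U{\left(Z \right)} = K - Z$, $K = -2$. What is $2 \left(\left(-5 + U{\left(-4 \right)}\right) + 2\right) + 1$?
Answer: $-1$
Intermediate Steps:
$U{\left(Z \right)} = -2 - Z$
$2 \left(\left(-5 + U{\left(-4 \right)}\right) + 2\right) + 1 = 2 \left(\left(-5 - -2\right) + 2\right) + 1 = 2 \left(\left(-5 + \left(-2 + 4\right)\right) + 2\right) + 1 = 2 \left(\left(-5 + 2\right) + 2\right) + 1 = 2 \left(-3 + 2\right) + 1 = 2 \left(-1\right) + 1 = -2 + 1 = -1$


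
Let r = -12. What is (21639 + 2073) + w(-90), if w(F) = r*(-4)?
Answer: 23760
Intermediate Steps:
w(F) = 48 (w(F) = -12*(-4) = 48)
(21639 + 2073) + w(-90) = (21639 + 2073) + 48 = 23712 + 48 = 23760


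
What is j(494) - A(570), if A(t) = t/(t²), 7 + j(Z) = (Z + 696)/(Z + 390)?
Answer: -20954/3705 ≈ -5.6556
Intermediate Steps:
j(Z) = -7 + (696 + Z)/(390 + Z) (j(Z) = -7 + (Z + 696)/(Z + 390) = -7 + (696 + Z)/(390 + Z))
A(t) = 1/t (A(t) = t/t² = 1/t)
j(494) - A(570) = 6*(-339 - 1*494)/(390 + 494) - 1/570 = 6*(-339 - 494)/884 - 1*1/570 = 6*(1/884)*(-833) - 1/570 = -147/26 - 1/570 = -20954/3705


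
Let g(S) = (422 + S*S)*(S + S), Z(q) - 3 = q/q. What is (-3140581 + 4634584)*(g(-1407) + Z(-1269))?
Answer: -8324464882019370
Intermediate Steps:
Z(q) = 4 (Z(q) = 3 + q/q = 3 + 1 = 4)
g(S) = 2*S*(422 + S**2) (g(S) = (422 + S**2)*(2*S) = 2*S*(422 + S**2))
(-3140581 + 4634584)*(g(-1407) + Z(-1269)) = (-3140581 + 4634584)*(2*(-1407)*(422 + (-1407)**2) + 4) = 1494003*(2*(-1407)*(422 + 1979649) + 4) = 1494003*(2*(-1407)*1980071 + 4) = 1494003*(-5571919794 + 4) = 1494003*(-5571919790) = -8324464882019370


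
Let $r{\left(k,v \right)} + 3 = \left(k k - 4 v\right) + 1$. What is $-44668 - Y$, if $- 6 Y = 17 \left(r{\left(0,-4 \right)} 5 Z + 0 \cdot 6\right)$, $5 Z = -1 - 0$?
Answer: $- \frac{134123}{3} \approx -44708.0$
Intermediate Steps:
$Z = - \frac{1}{5}$ ($Z = \frac{-1 - 0}{5} = \frac{-1 + 0}{5} = \frac{1}{5} \left(-1\right) = - \frac{1}{5} \approx -0.2$)
$r{\left(k,v \right)} = -2 + k^{2} - 4 v$ ($r{\left(k,v \right)} = -3 + \left(\left(k k - 4 v\right) + 1\right) = -3 + \left(\left(k^{2} - 4 v\right) + 1\right) = -3 + \left(1 + k^{2} - 4 v\right) = -2 + k^{2} - 4 v$)
$Y = \frac{119}{3}$ ($Y = - \frac{17 \left(\left(-2 + 0^{2} - -16\right) 5 \left(- \frac{1}{5}\right) + 0 \cdot 6\right)}{6} = - \frac{17 \left(\left(-2 + 0 + 16\right) 5 \left(- \frac{1}{5}\right) + 0\right)}{6} = - \frac{17 \left(14 \cdot 5 \left(- \frac{1}{5}\right) + 0\right)}{6} = - \frac{17 \left(70 \left(- \frac{1}{5}\right) + 0\right)}{6} = - \frac{17 \left(-14 + 0\right)}{6} = - \frac{17 \left(-14\right)}{6} = \left(- \frac{1}{6}\right) \left(-238\right) = \frac{119}{3} \approx 39.667$)
$-44668 - Y = -44668 - \frac{119}{3} = - \frac{134123}{3}$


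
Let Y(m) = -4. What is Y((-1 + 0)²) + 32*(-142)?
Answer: -4548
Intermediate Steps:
Y((-1 + 0)²) + 32*(-142) = -4 + 32*(-142) = -4 - 4544 = -4548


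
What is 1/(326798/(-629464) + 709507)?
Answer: 314732/223304393725 ≈ 1.4094e-6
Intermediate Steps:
1/(326798/(-629464) + 709507) = 1/(326798*(-1/629464) + 709507) = 1/(-163399/314732 + 709507) = 1/(223304393725/314732) = 314732/223304393725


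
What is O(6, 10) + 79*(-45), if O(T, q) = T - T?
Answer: -3555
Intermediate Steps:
O(T, q) = 0
O(6, 10) + 79*(-45) = 0 + 79*(-45) = 0 - 3555 = -3555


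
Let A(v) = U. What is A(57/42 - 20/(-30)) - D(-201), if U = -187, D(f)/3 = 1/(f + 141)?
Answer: -3739/20 ≈ -186.95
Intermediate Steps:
D(f) = 3/(141 + f) (D(f) = 3/(f + 141) = 3/(141 + f))
A(v) = -187
A(57/42 - 20/(-30)) - D(-201) = -187 - 3/(141 - 201) = -187 - 3/(-60) = -187 - 3*(-1)/60 = -187 - 1*(-1/20) = -187 + 1/20 = -3739/20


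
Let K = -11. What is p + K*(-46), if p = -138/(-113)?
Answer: 57316/113 ≈ 507.22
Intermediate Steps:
p = 138/113 (p = -138*(-1/113) = 138/113 ≈ 1.2212)
p + K*(-46) = 138/113 - 11*(-46) = 138/113 + 506 = 57316/113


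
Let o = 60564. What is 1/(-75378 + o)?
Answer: -1/14814 ≈ -6.7504e-5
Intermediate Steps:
1/(-75378 + o) = 1/(-75378 + 60564) = 1/(-14814) = -1/14814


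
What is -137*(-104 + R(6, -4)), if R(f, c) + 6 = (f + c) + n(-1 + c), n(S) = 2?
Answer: 14522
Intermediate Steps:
R(f, c) = -4 + c + f (R(f, c) = -6 + ((f + c) + 2) = -6 + ((c + f) + 2) = -6 + (2 + c + f) = -4 + c + f)
-137*(-104 + R(6, -4)) = -137*(-104 + (-4 - 4 + 6)) = -137*(-104 - 2) = -137*(-106) = 14522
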